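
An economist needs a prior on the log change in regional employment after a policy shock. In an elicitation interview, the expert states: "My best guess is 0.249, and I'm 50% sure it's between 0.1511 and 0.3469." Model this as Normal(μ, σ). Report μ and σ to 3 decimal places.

μ = 0.249, σ = 0.145

A symmetric 50% interval runs μ ± z·σ with z = 0.6745.
Half-width = 0.0979, so σ = 0.0979/0.6745 = 0.145.
μ is the stated best guess, 0.249.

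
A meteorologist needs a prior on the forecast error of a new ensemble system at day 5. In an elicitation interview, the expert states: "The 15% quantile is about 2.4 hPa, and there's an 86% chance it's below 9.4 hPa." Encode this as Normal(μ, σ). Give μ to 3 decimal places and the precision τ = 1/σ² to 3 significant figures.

μ = 5.827, τ = 0.0914

For Normal(μ,σ), the p-quantile is μ + z_p·σ. Here z_{0.15} = -1.036, z_{0.86} = 1.08.
So 2.4 = μ − 1.036σ and 9.4 = μ + 1.08σ.
Subtracting: σ = (9.4 − 2.4)/(1.08 − (-1.036)) = 3.307.
Then μ = 2.4 − (-1.036)·3.307 = 5.827.
Precision τ = 1/σ² = 1/3.307² = 0.0914.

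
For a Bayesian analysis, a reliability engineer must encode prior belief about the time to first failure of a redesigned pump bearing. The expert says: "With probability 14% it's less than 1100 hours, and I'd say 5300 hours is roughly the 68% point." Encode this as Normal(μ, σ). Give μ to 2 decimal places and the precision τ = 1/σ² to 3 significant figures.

μ = 4031.06, τ = 1.36e-07

The p-quantile of Normal(μ,σ) is μ + z_p·σ, with z_{0.14} = -1.08 and z_{0.68} = 0.4677.
Eliminate σ: μ = (z₂·x₁ − z₁·x₂)/(z₂ − z₁) = (0.4677·1100 − (-1.08)·5300)/1.548 = 4031.06.
Then σ = (x₂ − x₁)/(z₂ − z₁) = (5300 − 1100)/1.548 = 2713.15.
Precision τ = 1/σ² = 1/2713² = 1.36e-07.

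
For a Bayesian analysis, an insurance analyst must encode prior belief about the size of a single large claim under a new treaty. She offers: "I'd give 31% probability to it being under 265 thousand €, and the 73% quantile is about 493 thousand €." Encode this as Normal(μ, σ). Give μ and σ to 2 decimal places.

The p-quantile of Normal(μ,σ) is μ + z_p·σ, with z_{0.31} = -0.4959 and z_{0.73} = 0.6128.
Eliminate σ: μ = (z₂·x₁ − z₁·x₂)/(z₂ − z₁) = (0.6128·265 − (-0.4959)·493)/1.109 = 366.97.
Then σ = (x₂ − x₁)/(z₂ − z₁) = (493 − 265)/1.109 = 205.65.

μ = 366.97, σ = 205.65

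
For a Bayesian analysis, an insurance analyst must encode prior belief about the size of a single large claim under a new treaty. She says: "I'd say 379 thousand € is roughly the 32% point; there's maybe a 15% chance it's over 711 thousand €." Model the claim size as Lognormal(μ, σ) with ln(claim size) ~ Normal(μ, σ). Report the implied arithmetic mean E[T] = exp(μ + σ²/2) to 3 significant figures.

If T ~ Lognormal(μ,σ) then ln T ~ Normal(μ,σ), so the p-quantile of ln T is μ + z_p·σ.
ln(379) = 5.938 and ln(711) = 6.567; z_{0.32} = -0.4677, z_{0.85} = 1.036.
σ = (6.567 − 5.938)/(1.036 − (-0.4677)) = 0.418.
μ = 5.938 − (-0.4677)·0.418 = 6.133.
E[T] = exp(μ + σ²/2) = exp(6.133 + 0.0875) = 503 thousand €.

E[T] ≈ 503 thousand €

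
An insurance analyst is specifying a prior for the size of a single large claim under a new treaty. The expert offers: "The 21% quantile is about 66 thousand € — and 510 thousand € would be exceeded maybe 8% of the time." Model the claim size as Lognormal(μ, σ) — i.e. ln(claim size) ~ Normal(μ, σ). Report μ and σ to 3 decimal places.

μ ≈ 4.935, σ ≈ 0.925

If T ~ Lognormal(μ,σ) then ln T ~ Normal(μ,σ), so the p-quantile of ln T is μ + z_p·σ.
ln(66) = 4.19 and ln(510) = 6.234; z_{0.21} = -0.8064, z_{0.92} = 1.405.
σ = (6.234 − 4.19)/(1.405 − (-0.8064)) = 0.925.
μ = 4.19 − (-0.8064)·0.925 = 4.935.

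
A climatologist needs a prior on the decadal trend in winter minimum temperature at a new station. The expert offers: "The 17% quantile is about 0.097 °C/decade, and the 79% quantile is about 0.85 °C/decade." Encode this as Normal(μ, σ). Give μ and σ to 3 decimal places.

μ = 0.505, σ = 0.428

For Normal(μ,σ), the p-quantile is μ + z_p·σ. Here z_{0.17} = -0.9542, z_{0.79} = 0.8064.
So 0.097 = μ − 0.9542σ and 0.85 = μ + 0.8064σ.
Subtracting: σ = (0.85 − 0.097)/(0.8064 − (-0.9542)) = 0.428.
Then μ = 0.097 − (-0.9542)·0.428 = 0.505.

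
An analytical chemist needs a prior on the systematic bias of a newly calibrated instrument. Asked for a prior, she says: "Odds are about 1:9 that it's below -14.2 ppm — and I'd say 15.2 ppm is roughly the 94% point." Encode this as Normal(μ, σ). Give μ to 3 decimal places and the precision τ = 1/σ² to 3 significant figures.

μ = -0.916, τ = 0.00931

The p-quantile of Normal(μ,σ) is μ + z_p·σ, with z_{0.1} = -1.282 and z_{0.94} = 1.555.
Eliminate σ: μ = (z₂·x₁ − z₁·x₂)/(z₂ − z₁) = (1.555·-14.2 − (-1.282)·15.2)/2.836 = -0.916.
Then σ = (x₂ − x₁)/(z₂ − z₁) = (15.2 − -14.2)/2.836 = 10.366.
Precision τ = 1/σ² = 1/10.37² = 0.00931.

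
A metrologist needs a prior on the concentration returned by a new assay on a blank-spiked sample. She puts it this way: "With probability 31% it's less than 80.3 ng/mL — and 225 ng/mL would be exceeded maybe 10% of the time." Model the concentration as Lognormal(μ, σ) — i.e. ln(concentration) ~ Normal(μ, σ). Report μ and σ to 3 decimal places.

μ ≈ 4.673, σ ≈ 0.580

If T ~ Lognormal(μ,σ) then ln T ~ Normal(μ,σ), so the p-quantile of ln T is μ + z_p·σ.
ln(80.3) = 4.386 and ln(225) = 5.416; z_{0.31} = -0.4959, z_{0.9} = 1.282.
σ = (5.416 − 4.386)/(1.282 − (-0.4959)) = 0.580.
μ = 4.386 − (-0.4959)·0.580 = 4.673.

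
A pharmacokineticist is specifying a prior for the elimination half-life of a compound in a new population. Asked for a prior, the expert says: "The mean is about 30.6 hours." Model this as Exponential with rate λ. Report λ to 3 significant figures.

Exponential mean = 1/λ, so λ = 1/30.6 = 0.0327.

λ ≈ 0.0327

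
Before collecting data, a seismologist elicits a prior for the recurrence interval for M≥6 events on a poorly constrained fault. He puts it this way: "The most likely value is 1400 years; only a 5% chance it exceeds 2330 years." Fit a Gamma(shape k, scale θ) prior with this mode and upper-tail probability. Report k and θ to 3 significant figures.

Gamma(k,θ) with k>1 has mode (k−1)θ, so θ = 1400/(k−1).
Need P(X < 2330) = 0.95 with θ tied to k this way. Start at k = 2, θ = 1400: P(X<2330) ≈ 0.496.
Too low — raise k to concentrate. Iterating converges to k ≈ 11.8.
Then θ = 1400/(11.8−1) ≈ 130.

k ≈ 11.8, θ ≈ 130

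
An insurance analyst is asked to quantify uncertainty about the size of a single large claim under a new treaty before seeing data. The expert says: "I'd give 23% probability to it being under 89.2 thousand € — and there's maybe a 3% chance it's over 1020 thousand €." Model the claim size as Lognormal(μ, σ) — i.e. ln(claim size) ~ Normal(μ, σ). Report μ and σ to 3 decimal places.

If T ~ Lognormal(μ,σ) then ln T ~ Normal(μ,σ), so the p-quantile of ln T is μ + z_p·σ.
ln(89.2) = 4.491 and ln(1020) = 6.928; z_{0.23} = -0.7388, z_{0.97} = 1.881.
σ = (6.928 − 4.491)/(1.881 − (-0.7388)) = 0.930.
μ = 4.491 − (-0.7388)·0.930 = 5.178.

μ ≈ 5.178, σ ≈ 0.930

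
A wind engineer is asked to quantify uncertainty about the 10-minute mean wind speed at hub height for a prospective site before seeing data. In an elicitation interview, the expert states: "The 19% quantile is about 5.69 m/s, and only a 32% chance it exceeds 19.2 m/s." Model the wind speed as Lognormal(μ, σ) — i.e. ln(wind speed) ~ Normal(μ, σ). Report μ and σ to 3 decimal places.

μ ≈ 2.532, σ ≈ 0.904

If T ~ Lognormal(μ,σ) then ln T ~ Normal(μ,σ), so the p-quantile of ln T is μ + z_p·σ.
ln(5.69) = 1.739 and ln(19.2) = 2.955; z_{0.19} = -0.8779, z_{0.68} = 0.4677.
σ = (2.955 − 1.739)/(0.4677 − (-0.8779)) = 0.904.
μ = 1.739 − (-0.8779)·0.904 = 2.532.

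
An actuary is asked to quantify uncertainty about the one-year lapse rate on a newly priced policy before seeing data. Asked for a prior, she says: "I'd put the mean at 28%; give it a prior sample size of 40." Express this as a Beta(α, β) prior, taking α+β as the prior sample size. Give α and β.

Under the effective-sample-size interpretation, Beta(α, β) has prior mean α/(α+β) and prior sample size α+β.
So α+β = 40 and α/(α+β) = 0.28, giving α = 0.28·40 = 11.2 and β = 40 − 11.2 = 28.8.

α = 11.2, β = 28.8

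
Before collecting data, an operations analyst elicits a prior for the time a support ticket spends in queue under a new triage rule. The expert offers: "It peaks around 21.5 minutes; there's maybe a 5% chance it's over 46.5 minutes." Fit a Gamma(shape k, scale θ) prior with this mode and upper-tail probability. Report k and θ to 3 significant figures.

k ≈ 5.63, θ ≈ 4.64

Gamma(k,θ) with k>1 has mode (k−1)θ, so θ = 21.5/(k−1).
Need P(X < 46.5) = 0.95 with θ tied to k this way. Start at k = 2, θ = 21.5: P(X<46.5) ≈ 0.636.
Too low — raise k to concentrate. Iterating converges to k ≈ 5.63.
Then θ = 21.5/(5.63−1) ≈ 4.64.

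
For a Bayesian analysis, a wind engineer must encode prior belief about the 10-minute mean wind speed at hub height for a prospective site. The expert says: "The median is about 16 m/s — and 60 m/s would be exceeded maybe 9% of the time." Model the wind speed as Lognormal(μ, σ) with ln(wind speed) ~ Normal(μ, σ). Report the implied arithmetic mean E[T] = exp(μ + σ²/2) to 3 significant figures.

E[T] ≈ 26 m/s

If T ~ Lognormal(μ,σ) then ln T ~ Normal(μ,σ), so the p-quantile of ln T is μ + z_p·σ.
ln(16) = 2.773 and ln(60) = 4.094; z_{0.5} = 0, z_{0.91} = 1.341.
σ = (4.094 − 2.773)/(1.341 − (0)) = 0.986.
μ = 2.773 − (0)·0.986 = 2.773.
E[T] = exp(μ + σ²/2) = exp(2.773 + 0.4859) = 26 m/s.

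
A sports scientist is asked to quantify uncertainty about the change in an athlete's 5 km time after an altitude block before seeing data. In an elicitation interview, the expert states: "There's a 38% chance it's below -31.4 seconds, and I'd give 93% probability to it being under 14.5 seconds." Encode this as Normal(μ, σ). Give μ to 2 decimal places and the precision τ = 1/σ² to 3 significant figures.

For Normal(μ,σ), the p-quantile is μ + z_p·σ. Here z_{0.38} = -0.3055, z_{0.93} = 1.476.
So -31.4 = μ − 0.3055σ and 14.5 = μ + 1.476σ.
Subtracting: σ = (14.5 − -31.4)/(1.476 − (-0.3055)) = 25.77.
Then μ = -31.4 − (-0.3055)·25.77 = -23.53.
Precision τ = 1/σ² = 1/25.77² = 0.00151.

μ = -23.53, τ = 0.00151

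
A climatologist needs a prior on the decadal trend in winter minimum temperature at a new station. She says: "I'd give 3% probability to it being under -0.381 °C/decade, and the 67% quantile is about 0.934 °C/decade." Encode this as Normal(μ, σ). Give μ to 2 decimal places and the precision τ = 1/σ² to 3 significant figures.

μ = 0.68, τ = 3.11

For Normal(μ,σ), the p-quantile is μ + z_p·σ. Here z_{0.03} = -1.881, z_{0.67} = 0.4399.
So -0.381 = μ − 1.881σ and 0.934 = μ + 0.4399σ.
Subtracting: σ = (0.934 − -0.381)/(0.4399 − (-1.881)) = 0.57.
Then μ = -0.381 − (-1.881)·0.57 = 0.68.
Precision τ = 1/σ² = 1/0.5666² = 3.11.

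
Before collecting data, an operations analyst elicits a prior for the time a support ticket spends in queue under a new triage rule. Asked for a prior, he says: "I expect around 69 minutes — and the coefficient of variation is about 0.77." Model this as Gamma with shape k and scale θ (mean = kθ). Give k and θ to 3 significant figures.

For Gamma(k, scale θ): mean = kθ, variance = kθ², so CV = 1/√k.
CV = 0.77, hence k = 1/CV² = 1.69.
Then θ = mean/k = 69/1.69 = 40.9.

k ≈ 1.69, θ ≈ 40.9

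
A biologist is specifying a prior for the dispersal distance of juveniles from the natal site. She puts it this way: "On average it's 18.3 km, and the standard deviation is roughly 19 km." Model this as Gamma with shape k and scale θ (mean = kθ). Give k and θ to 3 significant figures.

k ≈ 0.928, θ ≈ 19.7

For Gamma(k, scale θ): mean = kθ, variance = kθ², so CV = 1/√k.
CV = SD/mean = 19/18.3 = 1.038, hence k = 1/CV² = 0.928.
Then θ = mean/k = 18.3/0.928 = 19.7.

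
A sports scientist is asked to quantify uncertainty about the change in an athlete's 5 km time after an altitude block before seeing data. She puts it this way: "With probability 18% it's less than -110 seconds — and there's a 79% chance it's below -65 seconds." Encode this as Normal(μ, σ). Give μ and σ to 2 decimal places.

The p-quantile of Normal(μ,σ) is μ + z_p·σ, with z_{0.18} = -0.9154 and z_{0.79} = 0.8064.
Eliminate σ: μ = (z₂·x₁ − z₁·x₂)/(z₂ − z₁) = (0.8064·-110 − (-0.9154)·-65)/1.722 = -86.08.
Then σ = (x₂ − x₁)/(z₂ − z₁) = (-65 − -110)/1.722 = 26.14.

μ = -86.08, σ = 26.14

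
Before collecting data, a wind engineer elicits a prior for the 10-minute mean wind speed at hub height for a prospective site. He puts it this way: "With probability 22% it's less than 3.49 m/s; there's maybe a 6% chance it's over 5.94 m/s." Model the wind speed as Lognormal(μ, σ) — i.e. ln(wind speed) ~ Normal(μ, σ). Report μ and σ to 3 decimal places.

If T ~ Lognormal(μ,σ) then ln T ~ Normal(μ,σ), so the p-quantile of ln T is μ + z_p·σ.
ln(3.49) = 1.25 and ln(5.94) = 1.782; z_{0.22} = -0.7722, z_{0.94} = 1.555.
σ = (1.782 − 1.25)/(1.555 − (-0.7722)) = 0.229.
μ = 1.25 − (-0.7722)·0.229 = 1.426.

μ ≈ 1.426, σ ≈ 0.229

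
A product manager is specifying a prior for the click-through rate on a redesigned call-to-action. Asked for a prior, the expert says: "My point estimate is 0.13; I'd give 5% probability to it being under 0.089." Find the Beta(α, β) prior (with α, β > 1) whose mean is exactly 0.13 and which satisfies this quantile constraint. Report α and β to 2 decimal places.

α ≈ 20.61, β ≈ 137.91

With mean 0.13 fixed, write α = 0.13s, β = 0.87s where s = α+β.
Need P(θ < 0.089) = 0.05 under Beta(0.13s, 0.87s). Normal approximation: (q−m)/√(m(1−m)/s) ≈ z_{0.05} = -1.64, so s ≈ 0.13·0.87·(-1.64)²/(0.089−0.13)² = 182.0.
At s = 182.0: P(θ<0.089) ≈ 0.038. Adjusting to match 0.05 gives s ≈ 158.52.
So α = 0.13·158.52 ≈ 20.61, β = 0.87·158.52 ≈ 137.91.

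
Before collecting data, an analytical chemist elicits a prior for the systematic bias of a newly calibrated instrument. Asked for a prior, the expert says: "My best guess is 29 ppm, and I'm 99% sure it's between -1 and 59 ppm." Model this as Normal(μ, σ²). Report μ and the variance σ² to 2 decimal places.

μ = 29.00, σ² = 135.65

A symmetric 99% interval runs μ ± z·σ with z = 2.576.
Half-width = 30, so σ = 30/2.576 = 11.647 and σ² = 135.65.
μ is the stated best guess, 29.00.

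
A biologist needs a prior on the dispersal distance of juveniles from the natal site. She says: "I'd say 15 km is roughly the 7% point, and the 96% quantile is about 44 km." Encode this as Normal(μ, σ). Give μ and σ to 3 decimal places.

The p-quantile of Normal(μ,σ) is μ + z_p·σ, with z_{0.07} = -1.476 and z_{0.96} = 1.751.
Eliminate σ: μ = (z₂·x₁ − z₁·x₂)/(z₂ − z₁) = (1.751·15 − (-1.476)·44)/3.226 = 28.265.
Then σ = (x₂ − x₁)/(z₂ − z₁) = (44 − 15)/3.226 = 8.988.

μ = 28.265, σ = 8.988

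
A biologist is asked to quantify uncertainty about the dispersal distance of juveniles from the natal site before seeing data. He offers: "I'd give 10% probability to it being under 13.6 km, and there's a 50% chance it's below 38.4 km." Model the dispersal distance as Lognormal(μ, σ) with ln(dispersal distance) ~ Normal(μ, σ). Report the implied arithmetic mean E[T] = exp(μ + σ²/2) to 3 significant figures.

If T ~ Lognormal(μ,σ) then ln T ~ Normal(μ,σ), so the p-quantile of ln T is μ + z_p·σ.
ln(13.6) = 2.61 and ln(38.4) = 3.648; z_{0.1} = -1.282, z_{0.5} = 0.
σ = (3.648 − 2.61)/(0 − (-1.282)) = 0.810.
μ = 2.61 − (-1.282)·0.810 = 3.648.
E[T] = exp(μ + σ²/2) = exp(3.648 + 0.3280) = 53.3 km.

E[T] ≈ 53.3 km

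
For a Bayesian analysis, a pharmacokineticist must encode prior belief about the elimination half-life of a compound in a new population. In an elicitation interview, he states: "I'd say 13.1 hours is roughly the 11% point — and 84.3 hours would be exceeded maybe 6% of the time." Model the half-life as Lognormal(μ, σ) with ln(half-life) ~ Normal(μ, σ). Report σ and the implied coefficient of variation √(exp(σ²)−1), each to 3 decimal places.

σ ≈ 0.669, CV ≈ 0.752

If T ~ Lognormal(μ,σ) then ln T ~ Normal(μ,σ), so the p-quantile of ln T is μ + z_p·σ.
ln(13.1) = 2.573 and ln(84.3) = 4.434; z_{0.11} = -1.227, z_{0.94} = 1.555.
σ = (4.434 − 2.573)/(1.555 − (-1.227)) = 0.669.
μ = 2.573 − (-1.227)·0.669 = 3.394.
CV = √(exp(σ²)−1) = √(exp(0.4481)−1) = 0.752.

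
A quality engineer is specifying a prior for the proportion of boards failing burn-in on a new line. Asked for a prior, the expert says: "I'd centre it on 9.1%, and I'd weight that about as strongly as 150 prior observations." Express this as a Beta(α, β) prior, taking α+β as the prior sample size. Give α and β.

Under the effective-sample-size interpretation, Beta(α, β) has prior mean α/(α+β) and prior sample size α+β.
So α+β = 150 and α/(α+β) = 0.091, giving α = 0.091·150 = 13.65 and β = 150 − 13.65 = 136.35.

α = 13.65, β = 136.35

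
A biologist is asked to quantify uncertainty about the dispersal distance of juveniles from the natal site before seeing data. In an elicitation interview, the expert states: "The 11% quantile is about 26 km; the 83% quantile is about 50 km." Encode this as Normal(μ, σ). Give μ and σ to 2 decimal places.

For Normal(μ,σ), the p-quantile is μ + z_p·σ. Here z_{0.11} = -1.227, z_{0.83} = 0.9542.
So 26 = μ − 1.227σ and 50 = μ + 0.9542σ.
Subtracting: σ = (50 − 26)/(0.9542 − (-1.227)) = 11.01.
Then μ = 26 − (-1.227)·11.01 = 39.50.

μ = 39.50, σ = 11.01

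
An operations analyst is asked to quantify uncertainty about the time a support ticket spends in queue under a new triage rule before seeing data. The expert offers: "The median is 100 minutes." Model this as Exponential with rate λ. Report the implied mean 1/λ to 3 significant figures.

mean ≈ 144 minutes

Exponential median = ln 2 / λ, so λ = ln 2 / 100.0 = 0.00693.
Mean = 1/λ = 144 minutes.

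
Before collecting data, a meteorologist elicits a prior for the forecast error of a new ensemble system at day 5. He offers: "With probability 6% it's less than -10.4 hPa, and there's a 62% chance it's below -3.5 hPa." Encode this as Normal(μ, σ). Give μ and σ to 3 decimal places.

μ = -4.633, σ = 3.709

For Normal(μ,σ), the p-quantile is μ + z_p·σ. Here z_{0.06} = -1.555, z_{0.62} = 0.3055.
So -10.4 = μ − 1.555σ and -3.5 = μ + 0.3055σ.
Subtracting: σ = (-3.5 − -10.4)/(0.3055 − (-1.555)) = 3.709.
Then μ = -10.4 − (-1.555)·3.709 = -4.633.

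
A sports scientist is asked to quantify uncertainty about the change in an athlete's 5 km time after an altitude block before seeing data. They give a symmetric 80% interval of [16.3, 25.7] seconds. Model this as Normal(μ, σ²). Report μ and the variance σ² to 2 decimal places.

A symmetric 80% interval runs μ ± z·σ with z = 1.282.
Half-width = 4.7, so σ = 4.7/1.282 = 3.667 and σ² = 13.45.
μ is the interval midpoint, 21.00.

μ = 21.00, σ² = 13.45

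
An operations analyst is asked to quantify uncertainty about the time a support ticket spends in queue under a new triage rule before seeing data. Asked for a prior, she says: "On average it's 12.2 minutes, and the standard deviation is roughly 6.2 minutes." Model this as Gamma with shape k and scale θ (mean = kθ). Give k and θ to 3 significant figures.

For Gamma(k, scale θ): mean = kθ, variance = kθ², so CV = 1/√k.
CV = SD/mean = 6.2/12.2 = 0.5082, hence k = 1/CV² = 3.87.
Then θ = mean/k = 12.2/3.87 = 3.15.

k ≈ 3.87, θ ≈ 3.15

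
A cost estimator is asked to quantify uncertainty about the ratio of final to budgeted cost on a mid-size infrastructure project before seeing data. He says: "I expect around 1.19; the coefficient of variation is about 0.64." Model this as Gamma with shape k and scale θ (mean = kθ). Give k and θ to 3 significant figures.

For Gamma(k, scale θ): mean = kθ, variance = kθ², so CV = 1/√k.
CV = 0.64, hence k = 1/CV² = 2.44.
Then θ = mean/k = 1.19/2.44 = 0.487.

k ≈ 2.44, θ ≈ 0.487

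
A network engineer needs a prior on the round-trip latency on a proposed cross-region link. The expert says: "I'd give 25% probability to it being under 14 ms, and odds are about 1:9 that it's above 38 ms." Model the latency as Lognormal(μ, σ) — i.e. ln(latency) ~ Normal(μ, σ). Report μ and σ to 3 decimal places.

μ ≈ 2.983, σ ≈ 0.510

If T ~ Lognormal(μ,σ) then ln T ~ Normal(μ,σ), so the p-quantile of ln T is μ + z_p·σ.
ln(14) = 2.639 and ln(38) = 3.638; z_{0.25} = -0.6745, z_{0.9} = 1.282.
σ = (3.638 − 2.639)/(1.282 − (-0.6745)) = 0.510.
μ = 2.639 − (-0.6745)·0.510 = 2.983.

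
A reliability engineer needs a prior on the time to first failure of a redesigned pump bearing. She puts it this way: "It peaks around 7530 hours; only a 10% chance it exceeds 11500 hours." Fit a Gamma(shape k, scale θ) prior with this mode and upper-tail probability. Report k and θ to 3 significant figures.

k ≈ 11.4, θ ≈ 724

Gamma(k,θ) with k>1 has mode (k−1)θ, so θ = 7530/(k−1).
Need P(X < 11500) = 0.9 with θ tied to k this way. Start at k = 2, θ = 7530: P(X<11500) ≈ 0.451.
Too low — raise k to concentrate. Iterating converges to k ≈ 11.4.
Then θ = 7530/(11.4−1) ≈ 724.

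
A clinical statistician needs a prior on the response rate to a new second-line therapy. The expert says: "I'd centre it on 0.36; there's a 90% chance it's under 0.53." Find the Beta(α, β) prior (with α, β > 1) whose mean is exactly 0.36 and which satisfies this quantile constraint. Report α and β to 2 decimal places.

With mean 0.36 fixed, write α = 0.36s, β = 0.64s where s = α+β.
Need P(θ < 0.53) = 0.9 under Beta(0.36s, 0.64s). Normal approximation: (q−m)/√(m(1−m)/s) ≈ z_{0.9} = 1.28, so s ≈ 0.36·0.64·(1.28)²/(0.53−0.36)² = 13.1.
At s = 13.1: P(θ<0.53) ≈ 0.897. Adjusting to match 0.9 gives s ≈ 13.43.
So α = 0.36·13.43 ≈ 4.83, β = 0.64·13.43 ≈ 8.59.

α ≈ 4.83, β ≈ 8.59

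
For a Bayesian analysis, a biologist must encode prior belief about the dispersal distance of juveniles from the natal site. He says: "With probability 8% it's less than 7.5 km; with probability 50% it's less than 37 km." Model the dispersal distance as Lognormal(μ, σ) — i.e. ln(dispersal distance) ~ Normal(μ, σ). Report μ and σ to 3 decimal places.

μ ≈ 3.611, σ ≈ 1.136

If T ~ Lognormal(μ,σ) then ln T ~ Normal(μ,σ), so the p-quantile of ln T is μ + z_p·σ.
ln(7.5) = 2.015 and ln(37) = 3.611; z_{0.08} = -1.405, z_{0.5} = 0.
σ = (3.611 − 2.015)/(0 − (-1.405)) = 1.136.
μ = 2.015 − (-1.405)·1.136 = 3.611.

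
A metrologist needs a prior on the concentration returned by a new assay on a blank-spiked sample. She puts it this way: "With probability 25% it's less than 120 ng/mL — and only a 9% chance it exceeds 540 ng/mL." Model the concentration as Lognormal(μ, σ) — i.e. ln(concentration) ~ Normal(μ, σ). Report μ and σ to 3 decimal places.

μ ≈ 5.291, σ ≈ 0.746

If T ~ Lognormal(μ,σ) then ln T ~ Normal(μ,σ), so the p-quantile of ln T is μ + z_p·σ.
ln(120) = 4.787 and ln(540) = 6.292; z_{0.25} = -0.6745, z_{0.91} = 1.341.
σ = (6.292 − 4.787)/(1.341 − (-0.6745)) = 0.746.
μ = 4.787 − (-0.6745)·0.746 = 5.291.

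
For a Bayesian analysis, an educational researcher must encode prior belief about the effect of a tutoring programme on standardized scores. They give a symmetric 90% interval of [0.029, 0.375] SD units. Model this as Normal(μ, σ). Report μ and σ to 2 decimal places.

μ = 0.20, σ = 0.11

A symmetric 90% interval runs μ ± z·σ with z = 1.645.
Half-width = 0.173, so σ = 0.173/1.645 = 0.11.
μ is the interval midpoint, 0.20.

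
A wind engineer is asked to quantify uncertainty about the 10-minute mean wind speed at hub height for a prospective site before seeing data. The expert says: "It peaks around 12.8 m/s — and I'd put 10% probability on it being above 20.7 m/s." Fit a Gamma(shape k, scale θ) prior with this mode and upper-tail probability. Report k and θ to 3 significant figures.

k ≈ 9.14, θ ≈ 1.57

Gamma(k,θ) with k>1 has mode (k−1)θ, so θ = 12.8/(k−1).
Need P(X < 20.7) = 0.9 with θ tied to k this way. Start at k = 2, θ = 12.8: P(X<20.7) ≈ 0.481.
Too low — raise k to concentrate. Iterating converges to k ≈ 9.14.
Then θ = 12.8/(9.14−1) ≈ 1.57.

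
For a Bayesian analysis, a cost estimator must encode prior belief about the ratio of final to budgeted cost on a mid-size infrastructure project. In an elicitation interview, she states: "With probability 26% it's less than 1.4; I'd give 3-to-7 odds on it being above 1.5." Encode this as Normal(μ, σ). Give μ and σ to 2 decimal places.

For Normal(μ,σ), the p-quantile is μ + z_p·σ. Here z_{0.26} = -0.6433, z_{0.7} = 0.5244.
So 1.4 = μ − 0.6433σ and 1.5 = μ + 0.5244σ.
Subtracting: σ = (1.5 − 1.4)/(0.5244 − (-0.6433)) = 0.09.
Then μ = 1.4 − (-0.6433)·0.09 = 1.46.

μ = 1.46, σ = 0.09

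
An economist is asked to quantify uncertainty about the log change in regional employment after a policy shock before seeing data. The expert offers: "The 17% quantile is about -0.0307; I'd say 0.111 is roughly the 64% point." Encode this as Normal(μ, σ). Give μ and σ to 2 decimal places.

μ = 0.07, σ = 0.11

The p-quantile of Normal(μ,σ) is μ + z_p·σ, with z_{0.17} = -0.9542 and z_{0.64} = 0.3585.
Eliminate σ: μ = (z₂·x₁ − z₁·x₂)/(z₂ − z₁) = (0.3585·-0.0307 − (-0.9542)·0.111)/1.313 = 0.07.
Then σ = (x₂ − x₁)/(z₂ − z₁) = (0.111 − -0.0307)/1.313 = 0.11.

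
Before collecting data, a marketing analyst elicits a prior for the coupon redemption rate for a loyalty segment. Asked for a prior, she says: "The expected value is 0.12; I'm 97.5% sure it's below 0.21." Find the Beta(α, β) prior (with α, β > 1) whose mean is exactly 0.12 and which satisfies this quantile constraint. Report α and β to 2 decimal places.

With mean 0.12 fixed, write α = 0.12s, β = 0.88s where s = α+β.
Need P(θ < 0.21) = 0.975 under Beta(0.12s, 0.88s). Normal approximation: (q−m)/√(m(1−m)/s) ≈ z_{0.975} = 1.96, so s ≈ 0.12·0.88·(1.96)²/(0.21−0.12)² = 50.1.
At s = 50.1: P(θ<0.21) ≈ 0.961. Adjusting to match 0.975 gives s ≈ 63.15.
So α = 0.12·63.15 ≈ 7.58, β = 0.88·63.15 ≈ 55.58.

α ≈ 7.58, β ≈ 55.58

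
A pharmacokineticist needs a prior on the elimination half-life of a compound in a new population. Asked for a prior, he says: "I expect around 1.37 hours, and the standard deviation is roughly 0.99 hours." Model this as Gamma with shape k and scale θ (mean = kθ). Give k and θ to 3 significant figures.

k ≈ 1.92, θ ≈ 0.715

For Gamma(k, scale θ): mean = kθ, variance = kθ², so CV = 1/√k.
CV = SD/mean = 0.99/1.37 = 0.7226, hence k = 1/CV² = 1.92.
Then θ = mean/k = 1.37/1.92 = 0.715.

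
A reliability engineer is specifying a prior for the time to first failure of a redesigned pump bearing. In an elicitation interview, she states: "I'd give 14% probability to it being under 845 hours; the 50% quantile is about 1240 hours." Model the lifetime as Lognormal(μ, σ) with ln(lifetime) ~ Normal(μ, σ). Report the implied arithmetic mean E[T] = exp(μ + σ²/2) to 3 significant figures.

E[T] ≈ 1320 hours

If T ~ Lognormal(μ,σ) then ln T ~ Normal(μ,σ), so the p-quantile of ln T is μ + z_p·σ.
ln(845) = 6.739 and ln(1240) = 7.123; z_{0.14} = -1.08, z_{0.5} = 0.
σ = (7.123 − 6.739)/(0 − (-1.08)) = 0.355.
μ = 6.739 − (-1.08)·0.355 = 7.123.
E[T] = exp(μ + σ²/2) = exp(7.123 + 0.0630) = 1320 hours.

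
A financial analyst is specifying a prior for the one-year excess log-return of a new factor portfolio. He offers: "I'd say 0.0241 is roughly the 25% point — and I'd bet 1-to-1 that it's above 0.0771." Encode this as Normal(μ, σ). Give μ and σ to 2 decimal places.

The p-quantile of Normal(μ,σ) is μ + z_p·σ, with z_{0.25} = -0.6745 and z_{0.5} = 0.
Eliminate σ: μ = (z₂·x₁ − z₁·x₂)/(z₂ − z₁) = (0·0.0241 − (-0.6745)·0.0771)/0.6745 = 0.08.
Then σ = (x₂ − x₁)/(z₂ − z₁) = (0.0771 − 0.0241)/0.6745 = 0.08.

μ = 0.08, σ = 0.08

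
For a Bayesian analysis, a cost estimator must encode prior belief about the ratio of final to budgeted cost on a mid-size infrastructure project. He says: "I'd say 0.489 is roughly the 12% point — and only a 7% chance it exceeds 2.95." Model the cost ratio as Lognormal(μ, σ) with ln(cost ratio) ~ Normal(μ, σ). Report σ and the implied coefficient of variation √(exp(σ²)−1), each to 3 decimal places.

If T ~ Lognormal(μ,σ) then ln T ~ Normal(μ,σ), so the p-quantile of ln T is μ + z_p·σ.
ln(0.489) = -0.7154 and ln(2.95) = 1.082; z_{0.12} = -1.175, z_{0.93} = 1.476.
σ = (1.082 − -0.7154)/(1.476 − (-1.175)) = 0.678.
μ = -0.7154 − (-1.175)·0.678 = 0.081.
CV = √(exp(σ²)−1) = √(exp(0.4597)−1) = 0.764.

σ ≈ 0.678, CV ≈ 0.764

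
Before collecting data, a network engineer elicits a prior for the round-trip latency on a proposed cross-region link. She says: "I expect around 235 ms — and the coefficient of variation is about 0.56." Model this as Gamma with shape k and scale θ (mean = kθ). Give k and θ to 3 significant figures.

For Gamma(k, scale θ): mean = kθ, variance = kθ², so CV = 1/√k.
CV = 0.56, hence k = 1/CV² = 3.19.
Then θ = mean/k = 235/3.19 = 73.7.

k ≈ 3.19, θ ≈ 73.7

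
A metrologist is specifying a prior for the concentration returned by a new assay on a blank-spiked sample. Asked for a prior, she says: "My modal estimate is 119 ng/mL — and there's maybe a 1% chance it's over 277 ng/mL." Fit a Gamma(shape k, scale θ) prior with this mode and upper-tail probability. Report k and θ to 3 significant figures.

k ≈ 7.68, θ ≈ 17.8

Gamma(k,θ) with k>1 has mode (k−1)θ, so θ = 119/(k−1).
Need P(X < 277) = 0.99 with θ tied to k this way. Start at k = 2, θ = 119: P(X<277) ≈ 0.675.
Too low — raise k to concentrate. Iterating converges to k ≈ 7.68.
Then θ = 119/(7.68−1) ≈ 17.8.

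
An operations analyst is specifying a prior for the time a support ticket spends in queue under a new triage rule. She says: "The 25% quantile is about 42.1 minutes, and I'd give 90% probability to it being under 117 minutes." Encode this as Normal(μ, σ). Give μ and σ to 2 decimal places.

μ = 67.93, σ = 38.29

The p-quantile of Normal(μ,σ) is μ + z_p·σ, with z_{0.25} = -0.6745 and z_{0.9} = 1.282.
Eliminate σ: μ = (z₂·x₁ − z₁·x₂)/(z₂ − z₁) = (1.282·42.1 − (-0.6745)·117)/1.956 = 67.93.
Then σ = (x₂ − x₁)/(z₂ − z₁) = (117 − 42.1)/1.956 = 38.29.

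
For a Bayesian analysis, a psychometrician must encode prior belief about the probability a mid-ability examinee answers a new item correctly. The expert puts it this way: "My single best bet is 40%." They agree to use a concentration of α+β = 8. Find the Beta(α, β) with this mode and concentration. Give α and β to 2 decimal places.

For α,β > 1 the Beta mode is (α−1)/(α+β−2). With α+β = 8, the mode is (α−1)/6.
Set (α−1)/6 = 0.4 → α = 1 + 0.4·6 = 3.40.
β = 8 − α = 4.60.

α = 3.40, β = 4.60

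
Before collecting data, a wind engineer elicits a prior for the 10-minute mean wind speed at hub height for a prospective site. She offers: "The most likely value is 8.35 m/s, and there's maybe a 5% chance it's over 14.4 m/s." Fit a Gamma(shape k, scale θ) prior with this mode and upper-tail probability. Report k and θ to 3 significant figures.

Gamma(k,θ) with k>1 has mode (k−1)θ, so θ = 8.35/(k−1).
Need P(X < 14.4) = 0.95 with θ tied to k this way. Start at k = 2, θ = 8.35: P(X<14.4) ≈ 0.514.
Too low — raise k to concentrate. Iterating converges to k ≈ 10.4.
Then θ = 8.35/(10.4−1) ≈ 0.889.

k ≈ 10.4, θ ≈ 0.889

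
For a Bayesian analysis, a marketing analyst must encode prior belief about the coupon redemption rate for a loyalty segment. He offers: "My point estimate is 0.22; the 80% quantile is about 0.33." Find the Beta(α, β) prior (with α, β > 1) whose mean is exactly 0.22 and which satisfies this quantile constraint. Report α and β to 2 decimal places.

With mean 0.22 fixed, write α = 0.22s, β = 0.78s where s = α+β.
Need P(θ < 0.33) = 0.8 under Beta(0.22s, 0.78s). Normal approximation: (q−m)/√(m(1−m)/s) ≈ z_{0.8} = 0.842, so s ≈ 0.22·0.78·(0.842)²/(0.33−0.22)² = 10.0.
At s = 10.0: P(θ<0.33) ≈ 0.813. Adjusting to match 0.8 gives s ≈ 8.57.
So α = 0.22·8.57 ≈ 1.89, β = 0.78·8.57 ≈ 6.68.

α ≈ 1.89, β ≈ 6.68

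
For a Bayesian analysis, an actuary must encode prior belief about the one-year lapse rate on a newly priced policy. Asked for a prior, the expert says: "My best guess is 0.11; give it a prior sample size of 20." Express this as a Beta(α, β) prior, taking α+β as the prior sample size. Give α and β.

Under the effective-sample-size interpretation, Beta(α, β) has prior mean α/(α+β) and prior sample size α+β.
So α+β = 20 and α/(α+β) = 0.11, giving α = 0.11·20 = 2.2 and β = 20 − 2.2 = 17.8.

α = 2.2, β = 17.8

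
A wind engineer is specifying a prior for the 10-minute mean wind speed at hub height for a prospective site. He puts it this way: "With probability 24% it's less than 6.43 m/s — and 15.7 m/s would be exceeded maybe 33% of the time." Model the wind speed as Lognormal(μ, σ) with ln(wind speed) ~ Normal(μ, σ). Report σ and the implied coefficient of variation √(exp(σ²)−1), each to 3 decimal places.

σ ≈ 0.779, CV ≈ 0.913

If T ~ Lognormal(μ,σ) then ln T ~ Normal(μ,σ), so the p-quantile of ln T is μ + z_p·σ.
ln(6.43) = 1.861 and ln(15.7) = 2.754; z_{0.24} = -0.7063, z_{0.67} = 0.4399.
σ = (2.754 − 1.861)/(0.4399 − (-0.7063)) = 0.779.
μ = 1.861 − (-0.7063)·0.779 = 2.411.
CV = √(exp(σ²)−1) = √(exp(0.6065)−1) = 0.913.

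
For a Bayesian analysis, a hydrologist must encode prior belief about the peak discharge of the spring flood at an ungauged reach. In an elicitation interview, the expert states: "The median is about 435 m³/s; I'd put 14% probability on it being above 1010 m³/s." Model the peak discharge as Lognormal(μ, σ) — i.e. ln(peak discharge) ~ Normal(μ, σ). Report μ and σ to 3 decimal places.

If T ~ Lognormal(μ,σ) then ln T ~ Normal(μ,σ), so the p-quantile of ln T is μ + z_p·σ.
ln(435) = 6.075 and ln(1010) = 6.918; z_{0.5} = 0, z_{0.86} = 1.08.
σ = (6.918 − 6.075)/(1.08 − (0)) = 0.780.
μ = 6.075 − (0)·0.780 = 6.075.

μ ≈ 6.075, σ ≈ 0.780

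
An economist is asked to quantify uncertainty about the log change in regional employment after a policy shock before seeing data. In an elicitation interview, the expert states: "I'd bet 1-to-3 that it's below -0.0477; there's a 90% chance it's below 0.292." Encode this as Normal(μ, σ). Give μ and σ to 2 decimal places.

μ = 0.07, σ = 0.17

The p-quantile of Normal(μ,σ) is μ + z_p·σ, with z_{0.25} = -0.6745 and z_{0.9} = 1.282.
Eliminate σ: μ = (z₂·x₁ − z₁·x₂)/(z₂ − z₁) = (1.282·-0.0477 − (-0.6745)·0.292)/1.956 = 0.07.
Then σ = (x₂ − x₁)/(z₂ − z₁) = (0.292 − -0.0477)/1.956 = 0.17.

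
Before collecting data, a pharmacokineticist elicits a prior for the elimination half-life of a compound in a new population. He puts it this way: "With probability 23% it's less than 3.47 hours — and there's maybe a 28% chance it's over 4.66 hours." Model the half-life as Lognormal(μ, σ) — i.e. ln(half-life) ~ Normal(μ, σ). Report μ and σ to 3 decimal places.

μ ≈ 1.409, σ ≈ 0.223

If T ~ Lognormal(μ,σ) then ln T ~ Normal(μ,σ), so the p-quantile of ln T is μ + z_p·σ.
ln(3.47) = 1.244 and ln(4.66) = 1.539; z_{0.23} = -0.7388, z_{0.72} = 0.5828.
σ = (1.539 − 1.244)/(0.5828 − (-0.7388)) = 0.223.
μ = 1.244 − (-0.7388)·0.223 = 1.409.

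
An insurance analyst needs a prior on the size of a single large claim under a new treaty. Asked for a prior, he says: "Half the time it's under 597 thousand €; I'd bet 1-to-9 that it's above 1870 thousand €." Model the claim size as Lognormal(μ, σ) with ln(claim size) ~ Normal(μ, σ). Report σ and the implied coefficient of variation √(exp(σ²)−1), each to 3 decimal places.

If T ~ Lognormal(μ,σ) then ln T ~ Normal(μ,σ), so the p-quantile of ln T is μ + z_p·σ.
ln(597) = 6.392 and ln(1870) = 7.534; z_{0.5} = 0, z_{0.9} = 1.282.
σ = (7.534 − 6.392)/(1.282 − (0)) = 0.891.
μ = 6.392 − (0)·0.891 = 6.392.
CV = √(exp(σ²)−1) = √(exp(0.7938)−1) = 1.101.

σ ≈ 0.891, CV ≈ 1.101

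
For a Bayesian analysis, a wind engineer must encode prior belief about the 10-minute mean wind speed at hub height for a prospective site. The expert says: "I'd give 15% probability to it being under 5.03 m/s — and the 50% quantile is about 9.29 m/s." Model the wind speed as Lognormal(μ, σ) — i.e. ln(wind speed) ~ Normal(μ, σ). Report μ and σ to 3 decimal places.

μ ≈ 2.229, σ ≈ 0.592

If T ~ Lognormal(μ,σ) then ln T ~ Normal(μ,σ), so the p-quantile of ln T is μ + z_p·σ.
ln(5.03) = 1.615 and ln(9.29) = 2.229; z_{0.15} = -1.036, z_{0.5} = 0.
σ = (2.229 − 1.615)/(0 − (-1.036)) = 0.592.
μ = 1.615 − (-1.036)·0.592 = 2.229.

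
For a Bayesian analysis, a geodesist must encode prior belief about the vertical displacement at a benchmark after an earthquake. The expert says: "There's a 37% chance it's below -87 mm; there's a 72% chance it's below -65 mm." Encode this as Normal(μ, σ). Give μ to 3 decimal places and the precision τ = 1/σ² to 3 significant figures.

μ = -79.018, τ = 0.00173

The p-quantile of Normal(μ,σ) is μ + z_p·σ, with z_{0.37} = -0.3319 and z_{0.72} = 0.5828.
Eliminate σ: μ = (z₂·x₁ − z₁·x₂)/(z₂ − z₁) = (0.5828·-87 − (-0.3319)·-65)/0.9147 = -79.018.
Then σ = (x₂ − x₁)/(z₂ − z₁) = (-65 − -87)/0.9147 = 24.052.
Precision τ = 1/σ² = 1/24.05² = 0.00173.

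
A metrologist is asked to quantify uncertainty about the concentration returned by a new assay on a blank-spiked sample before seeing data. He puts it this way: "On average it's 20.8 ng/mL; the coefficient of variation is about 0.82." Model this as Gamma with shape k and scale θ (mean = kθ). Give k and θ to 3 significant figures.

k ≈ 1.49, θ ≈ 14

For Gamma(k, scale θ): mean = kθ, variance = kθ², so CV = 1/√k.
CV = 0.82, hence k = 1/CV² = 1.49.
Then θ = mean/k = 20.8/1.49 = 14.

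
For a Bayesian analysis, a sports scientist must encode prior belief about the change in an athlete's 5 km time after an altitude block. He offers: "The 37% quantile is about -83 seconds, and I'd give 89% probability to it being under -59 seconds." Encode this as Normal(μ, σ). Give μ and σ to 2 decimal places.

The p-quantile of Normal(μ,σ) is μ + z_p·σ, with z_{0.37} = -0.3319 and z_{0.89} = 1.227.
Eliminate σ: μ = (z₂·x₁ − z₁·x₂)/(z₂ − z₁) = (1.227·-83 − (-0.3319)·-59)/1.558 = -77.89.
Then σ = (x₂ − x₁)/(z₂ − z₁) = (-59 − -83)/1.558 = 15.40.

μ = -77.89, σ = 15.40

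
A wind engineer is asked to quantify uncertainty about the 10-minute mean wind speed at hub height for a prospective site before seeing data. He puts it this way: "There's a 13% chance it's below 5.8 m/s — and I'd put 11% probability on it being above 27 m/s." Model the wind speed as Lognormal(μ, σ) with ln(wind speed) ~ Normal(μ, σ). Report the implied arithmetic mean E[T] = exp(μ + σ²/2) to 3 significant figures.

E[T] ≈ 15 m/s

If T ~ Lognormal(μ,σ) then ln T ~ Normal(μ,σ), so the p-quantile of ln T is μ + z_p·σ.
ln(5.8) = 1.758 and ln(27) = 3.296; z_{0.13} = -1.126, z_{0.89} = 1.227.
σ = (3.296 − 1.758)/(1.227 − (-1.126)) = 0.654.
μ = 1.758 − (-1.126)·0.654 = 2.494.
E[T] = exp(μ + σ²/2) = exp(2.494 + 0.2136) = 15 m/s.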